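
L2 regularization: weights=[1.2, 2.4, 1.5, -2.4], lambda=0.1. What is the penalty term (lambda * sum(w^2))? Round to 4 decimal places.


Squaring each weight:
1.2^2 = 1.44
2.4^2 = 5.76
1.5^2 = 2.25
(-2.4)^2 = 5.76
Sum of squares = 15.21
Penalty = 0.1 * 15.21 = 1.5210

1.5210


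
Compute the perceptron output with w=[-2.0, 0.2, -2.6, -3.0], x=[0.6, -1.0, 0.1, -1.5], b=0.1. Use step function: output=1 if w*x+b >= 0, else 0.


z = w . x + b
= -2.0*0.6 + 0.2*-1.0 + -2.6*0.1 + -3.0*-1.5 + 0.1
= -1.2 + -0.2 + -0.26 + 4.5 + 0.1
= 2.84 + 0.1
= 2.94
Since z = 2.94 >= 0, output = 1

1


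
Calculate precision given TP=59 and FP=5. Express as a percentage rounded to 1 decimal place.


Precision = TP / (TP + FP) * 100
= 59 / (59 + 5)
= 59 / 64
= 0.9219
= 92.2%

92.2


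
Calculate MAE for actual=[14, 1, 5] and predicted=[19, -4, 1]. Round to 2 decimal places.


Absolute errors: [5, 5, 4]
Sum of absolute errors = 14
MAE = 14 / 3 = 4.67

4.67


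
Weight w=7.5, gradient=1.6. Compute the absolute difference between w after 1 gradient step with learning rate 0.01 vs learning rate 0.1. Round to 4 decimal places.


With lr=0.01: w_new = 7.5 - 0.01 * 1.6 = 7.484
With lr=0.1: w_new = 7.5 - 0.1 * 1.6 = 7.34
Absolute difference = |7.484 - 7.34|
= 0.1440

0.1440


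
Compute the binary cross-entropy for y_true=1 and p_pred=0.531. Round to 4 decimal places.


For y=1: Loss = -log(p)
= -log(0.531)
= -(-0.633)
= 0.6330

0.6330


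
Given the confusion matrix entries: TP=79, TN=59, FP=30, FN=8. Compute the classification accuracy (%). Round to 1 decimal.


Accuracy = (TP + TN) / (TP + TN + FP + FN) * 100
= (79 + 59) / (79 + 59 + 30 + 8)
= 138 / 176
= 0.7841
= 78.4%

78.4


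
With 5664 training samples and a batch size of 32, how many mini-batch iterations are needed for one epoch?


Iterations per epoch = dataset_size / batch_size
= 5664 / 32
= 177

177


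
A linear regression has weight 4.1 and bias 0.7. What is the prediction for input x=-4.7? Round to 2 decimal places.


y = 4.1 * -4.7 + (0.7)
= -19.27 + (0.7)
= -18.57

-18.57


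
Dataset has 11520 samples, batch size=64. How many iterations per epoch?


Iterations per epoch = dataset_size / batch_size
= 11520 / 64
= 180

180


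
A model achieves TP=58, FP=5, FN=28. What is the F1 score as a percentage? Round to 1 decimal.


Precision = TP / (TP + FP) = 58 / 63 = 0.9206
Recall = TP / (TP + FN) = 58 / 86 = 0.6744
F1 = 2 * P * R / (P + R)
= 2 * 0.9206 * 0.6744 / (0.9206 + 0.6744)
= 1.2418 / 1.5951
= 0.7785
As percentage: 77.9%

77.9


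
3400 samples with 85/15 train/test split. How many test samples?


Train samples = 3400 * 85% = 2890
Test samples = 3400 - 2890
= 510

510


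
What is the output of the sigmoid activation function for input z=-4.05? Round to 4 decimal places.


sigmoid(z) = 1 / (1 + exp(-z))
exp(-(-4.05)) = exp(4.05) = 57.3975
1 + 57.3975 = 58.3975
1 / 58.3975 = 0.0171

0.0171


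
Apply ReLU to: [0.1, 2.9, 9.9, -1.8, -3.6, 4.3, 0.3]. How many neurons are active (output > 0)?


ReLU(x) = max(0, x) for each element:
ReLU(0.1) = 0.1
ReLU(2.9) = 2.9
ReLU(9.9) = 9.9
ReLU(-1.8) = 0
ReLU(-3.6) = 0
ReLU(4.3) = 4.3
ReLU(0.3) = 0.3
Active neurons (>0): 5

5


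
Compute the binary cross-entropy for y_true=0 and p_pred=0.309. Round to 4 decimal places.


For y=0: Loss = -log(1-p)
= -log(1 - 0.309)
= -log(0.691)
= -(-0.3696)
= 0.3696

0.3696


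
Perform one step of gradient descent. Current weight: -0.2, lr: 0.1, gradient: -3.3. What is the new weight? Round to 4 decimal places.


w_new = w_old - lr * gradient
= -0.2 - 0.1 * -3.3
= -0.2 - (-0.33)
= 0.1300

0.1300


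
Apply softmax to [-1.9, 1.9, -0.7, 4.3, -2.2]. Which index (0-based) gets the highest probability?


Softmax is a monotonic transformation, so it preserves the argmax.
We need to find the index of the maximum logit.
Index 0: -1.9
Index 1: 1.9
Index 2: -0.7
Index 3: 4.3
Index 4: -2.2
Maximum logit = 4.3 at index 3

3


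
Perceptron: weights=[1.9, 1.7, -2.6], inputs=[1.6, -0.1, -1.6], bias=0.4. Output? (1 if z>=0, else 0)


z = w . x + b
= 1.9*1.6 + 1.7*-0.1 + -2.6*-1.6 + 0.4
= 3.04 + -0.17 + 4.16 + 0.4
= 7.03 + 0.4
= 7.43
Since z = 7.43 >= 0, output = 1

1


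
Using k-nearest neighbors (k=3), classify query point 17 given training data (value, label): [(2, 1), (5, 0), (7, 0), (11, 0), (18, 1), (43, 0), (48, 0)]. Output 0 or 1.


Distances from query 17:
Point 18 (class 1): distance = 1
Point 11 (class 0): distance = 6
Point 7 (class 0): distance = 10
K=3 nearest neighbors: classes = [1, 0, 0]
Votes for class 1: 1 / 3
Majority vote => class 0

0


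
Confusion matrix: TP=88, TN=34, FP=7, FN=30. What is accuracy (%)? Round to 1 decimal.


Accuracy = (TP + TN) / (TP + TN + FP + FN) * 100
= (88 + 34) / (88 + 34 + 7 + 30)
= 122 / 159
= 0.7673
= 76.7%

76.7


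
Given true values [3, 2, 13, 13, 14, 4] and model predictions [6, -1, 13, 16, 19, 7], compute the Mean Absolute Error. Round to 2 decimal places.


Absolute errors: [3, 3, 0, 3, 5, 3]
Sum of absolute errors = 17
MAE = 17 / 6 = 2.83

2.83


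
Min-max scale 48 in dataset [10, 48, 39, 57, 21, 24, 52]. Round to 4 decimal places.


Min = 10, Max = 57
Range = 57 - 10 = 47
Scaled = (x - min) / (max - min)
= (48 - 10) / 47
= 38 / 47
= 0.8085

0.8085


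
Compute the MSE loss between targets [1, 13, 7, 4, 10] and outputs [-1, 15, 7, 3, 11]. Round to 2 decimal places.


Differences: [2, -2, 0, 1, -1]
Squared errors: [4, 4, 0, 1, 1]
Sum of squared errors = 10
MSE = 10 / 5 = 2.00

2.00


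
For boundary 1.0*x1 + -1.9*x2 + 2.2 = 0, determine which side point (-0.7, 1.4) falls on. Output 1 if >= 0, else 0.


Compute 1.0 * -0.7 + -1.9 * 1.4 + 2.2
= -0.7 + -2.66 + 2.2
= -1.16
Since -1.16 < 0, the point is on the negative side.

0


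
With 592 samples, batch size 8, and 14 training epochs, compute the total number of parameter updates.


Iterations per epoch = 592 / 8 = 74
Total updates = iterations_per_epoch * epochs
= 74 * 14
= 1036

1036


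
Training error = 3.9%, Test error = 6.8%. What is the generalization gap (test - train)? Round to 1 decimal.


Generalization gap = test_error - train_error
= 6.8 - 3.9
= 2.9%
A moderate gap.

2.9


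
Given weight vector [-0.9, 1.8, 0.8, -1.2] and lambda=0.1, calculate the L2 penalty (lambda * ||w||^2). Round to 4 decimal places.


Squaring each weight:
(-0.9)^2 = 0.81
1.8^2 = 3.24
0.8^2 = 0.64
(-1.2)^2 = 1.44
Sum of squares = 6.13
Penalty = 0.1 * 6.13 = 0.6130

0.6130


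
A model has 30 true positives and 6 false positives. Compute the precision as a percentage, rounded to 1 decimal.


Precision = TP / (TP + FP) * 100
= 30 / (30 + 6)
= 30 / 36
= 0.8333
= 83.3%

83.3


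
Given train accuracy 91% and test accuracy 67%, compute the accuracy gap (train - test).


Gap = train_accuracy - test_accuracy
= 91 - 67
= 24%
This large gap strongly indicates overfitting.

24


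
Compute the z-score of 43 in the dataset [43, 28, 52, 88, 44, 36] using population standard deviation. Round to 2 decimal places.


Mean = (43 + 28 + 52 + 88 + 44 + 36) / 6 = 48.5
Variance = sum((x_i - mean)^2) / n = 366.5833
Std = sqrt(366.5833) = 19.1464
Z = (x - mean) / std
= (43 - 48.5) / 19.1464
= -5.5 / 19.1464
= -0.29

-0.29


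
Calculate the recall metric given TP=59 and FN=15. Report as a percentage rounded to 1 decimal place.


Recall = TP / (TP + FN) * 100
= 59 / (59 + 15)
= 59 / 74
= 0.7973
= 79.7%

79.7


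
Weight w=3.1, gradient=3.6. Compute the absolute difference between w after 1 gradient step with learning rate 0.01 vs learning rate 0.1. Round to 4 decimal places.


With lr=0.01: w_new = 3.1 - 0.01 * 3.6 = 3.064
With lr=0.1: w_new = 3.1 - 0.1 * 3.6 = 2.74
Absolute difference = |3.064 - 2.74|
= 0.3240

0.3240


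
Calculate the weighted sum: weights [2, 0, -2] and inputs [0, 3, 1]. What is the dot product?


Element-wise products:
2 * 0 = 0
0 * 3 = 0
-2 * 1 = -2
Sum = 0 + 0 + -2
= -2

-2


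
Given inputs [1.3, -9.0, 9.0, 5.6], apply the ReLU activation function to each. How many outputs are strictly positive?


ReLU(x) = max(0, x) for each element:
ReLU(1.3) = 1.3
ReLU(-9.0) = 0
ReLU(9.0) = 9.0
ReLU(5.6) = 5.6
Active neurons (>0): 3

3


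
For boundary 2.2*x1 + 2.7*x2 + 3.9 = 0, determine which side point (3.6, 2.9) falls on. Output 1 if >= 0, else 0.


Compute 2.2 * 3.6 + 2.7 * 2.9 + 3.9
= 7.92 + 7.83 + 3.9
= 19.65
Since 19.65 >= 0, the point is on the positive side.

1


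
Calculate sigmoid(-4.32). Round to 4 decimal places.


sigmoid(z) = 1 / (1 + exp(-z))
exp(-(-4.32)) = exp(4.32) = 75.1886
1 + 75.1886 = 76.1886
1 / 76.1886 = 0.0131

0.0131


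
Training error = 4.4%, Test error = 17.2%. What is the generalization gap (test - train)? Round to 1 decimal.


Generalization gap = test_error - train_error
= 17.2 - 4.4
= 12.8%
A large gap suggests overfitting.

12.8


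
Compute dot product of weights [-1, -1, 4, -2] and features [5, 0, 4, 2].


Element-wise products:
-1 * 5 = -5
-1 * 0 = 0
4 * 4 = 16
-2 * 2 = -4
Sum = -5 + 0 + 16 + -4
= 7

7


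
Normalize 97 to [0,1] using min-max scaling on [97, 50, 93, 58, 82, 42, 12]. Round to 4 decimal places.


Min = 12, Max = 97
Range = 97 - 12 = 85
Scaled = (x - min) / (max - min)
= (97 - 12) / 85
= 85 / 85
= 1.0000

1.0000


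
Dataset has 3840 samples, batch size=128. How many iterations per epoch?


Iterations per epoch = dataset_size / batch_size
= 3840 / 128
= 30

30


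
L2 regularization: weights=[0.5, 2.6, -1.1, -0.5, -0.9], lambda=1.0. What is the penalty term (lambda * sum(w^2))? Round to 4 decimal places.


Squaring each weight:
0.5^2 = 0.25
2.6^2 = 6.76
(-1.1)^2 = 1.21
(-0.5)^2 = 0.25
(-0.9)^2 = 0.81
Sum of squares = 9.28
Penalty = 1.0 * 9.28 = 9.2800

9.2800


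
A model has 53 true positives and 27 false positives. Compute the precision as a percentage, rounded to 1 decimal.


Precision = TP / (TP + FP) * 100
= 53 / (53 + 27)
= 53 / 80
= 0.6625
= 66.3%

66.3


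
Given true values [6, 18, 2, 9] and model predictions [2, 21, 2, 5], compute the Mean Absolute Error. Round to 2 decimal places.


Absolute errors: [4, 3, 0, 4]
Sum of absolute errors = 11
MAE = 11 / 4 = 2.75

2.75


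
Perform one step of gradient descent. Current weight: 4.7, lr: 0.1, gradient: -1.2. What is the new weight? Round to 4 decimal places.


w_new = w_old - lr * gradient
= 4.7 - 0.1 * -1.2
= 4.7 - (-0.12)
= 4.8200

4.8200


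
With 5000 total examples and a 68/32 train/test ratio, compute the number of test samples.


Train samples = 5000 * 68% = 3400
Test samples = 5000 - 3400
= 1600

1600


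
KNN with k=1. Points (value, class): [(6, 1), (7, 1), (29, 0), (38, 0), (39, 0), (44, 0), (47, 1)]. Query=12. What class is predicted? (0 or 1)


Distances from query 12:
Point 7 (class 1): distance = 5
K=1 nearest neighbors: classes = [1]
Votes for class 1: 1 / 1
Majority vote => class 1

1


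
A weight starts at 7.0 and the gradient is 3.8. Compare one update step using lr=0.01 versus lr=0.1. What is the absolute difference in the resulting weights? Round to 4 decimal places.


With lr=0.01: w_new = 7.0 - 0.01 * 3.8 = 6.962
With lr=0.1: w_new = 7.0 - 0.1 * 3.8 = 6.62
Absolute difference = |6.962 - 6.62|
= 0.3420

0.3420


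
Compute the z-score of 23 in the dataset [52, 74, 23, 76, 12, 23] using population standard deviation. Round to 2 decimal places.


Mean = (52 + 74 + 23 + 76 + 12 + 23) / 6 = 43.3333
Variance = sum((x_i - mean)^2) / n = 648.5556
Std = sqrt(648.5556) = 25.4668
Z = (x - mean) / std
= (23 - 43.3333) / 25.4668
= -20.3333 / 25.4668
= -0.80

-0.80


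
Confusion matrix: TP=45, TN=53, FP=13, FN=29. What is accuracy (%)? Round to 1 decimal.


Accuracy = (TP + TN) / (TP + TN + FP + FN) * 100
= (45 + 53) / (45 + 53 + 13 + 29)
= 98 / 140
= 0.7
= 70.0%

70.0


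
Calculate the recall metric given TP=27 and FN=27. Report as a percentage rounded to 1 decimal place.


Recall = TP / (TP + FN) * 100
= 27 / (27 + 27)
= 27 / 54
= 0.5
= 50.0%

50.0


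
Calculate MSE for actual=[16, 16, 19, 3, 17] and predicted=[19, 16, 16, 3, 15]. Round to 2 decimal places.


Differences: [-3, 0, 3, 0, 2]
Squared errors: [9, 0, 9, 0, 4]
Sum of squared errors = 22
MSE = 22 / 5 = 4.40

4.40


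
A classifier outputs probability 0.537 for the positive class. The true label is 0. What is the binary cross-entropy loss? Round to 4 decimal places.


For y=0: Loss = -log(1-p)
= -log(1 - 0.537)
= -log(0.463)
= -(-0.77)
= 0.7700

0.7700


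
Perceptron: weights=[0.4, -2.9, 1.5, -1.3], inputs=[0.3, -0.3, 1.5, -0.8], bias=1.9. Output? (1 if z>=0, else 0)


z = w . x + b
= 0.4*0.3 + -2.9*-0.3 + 1.5*1.5 + -1.3*-0.8 + 1.9
= 0.12 + 0.87 + 2.25 + 1.04 + 1.9
= 4.28 + 1.9
= 6.18
Since z = 6.18 >= 0, output = 1

1


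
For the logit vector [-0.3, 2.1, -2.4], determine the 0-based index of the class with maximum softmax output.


Softmax is a monotonic transformation, so it preserves the argmax.
We need to find the index of the maximum logit.
Index 0: -0.3
Index 1: 2.1
Index 2: -2.4
Maximum logit = 2.1 at index 1

1


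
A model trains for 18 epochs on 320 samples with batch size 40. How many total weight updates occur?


Iterations per epoch = 320 / 40 = 8
Total updates = iterations_per_epoch * epochs
= 8 * 18
= 144

144


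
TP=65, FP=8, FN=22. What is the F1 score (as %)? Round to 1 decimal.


Precision = TP / (TP + FP) = 65 / 73 = 0.8904
Recall = TP / (TP + FN) = 65 / 87 = 0.7471
F1 = 2 * P * R / (P + R)
= 2 * 0.8904 * 0.7471 / (0.8904 + 0.7471)
= 1.3305 / 1.6375
= 0.8125
As percentage: 81.3%

81.3


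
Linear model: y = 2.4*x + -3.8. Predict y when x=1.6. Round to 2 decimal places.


y = 2.4 * 1.6 + (-3.8)
= 3.84 + (-3.8)
= 0.04

0.04


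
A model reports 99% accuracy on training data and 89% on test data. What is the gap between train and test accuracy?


Gap = train_accuracy - test_accuracy
= 99 - 89
= 10%
This moderate gap may indicate mild overfitting.

10


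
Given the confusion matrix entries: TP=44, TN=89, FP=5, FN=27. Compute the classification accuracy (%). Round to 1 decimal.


Accuracy = (TP + TN) / (TP + TN + FP + FN) * 100
= (44 + 89) / (44 + 89 + 5 + 27)
= 133 / 165
= 0.8061
= 80.6%

80.6


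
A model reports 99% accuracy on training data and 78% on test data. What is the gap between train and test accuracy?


Gap = train_accuracy - test_accuracy
= 99 - 78
= 21%
This large gap strongly indicates overfitting.

21


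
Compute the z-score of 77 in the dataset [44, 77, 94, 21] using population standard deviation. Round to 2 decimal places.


Mean = (44 + 77 + 94 + 21) / 4 = 59.0
Variance = sum((x_i - mean)^2) / n = 804.5
Std = sqrt(804.5) = 28.3637
Z = (x - mean) / std
= (77 - 59.0) / 28.3637
= 18.0 / 28.3637
= 0.63

0.63


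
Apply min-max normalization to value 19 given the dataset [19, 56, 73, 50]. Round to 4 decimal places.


Min = 19, Max = 73
Range = 73 - 19 = 54
Scaled = (x - min) / (max - min)
= (19 - 19) / 54
= 0 / 54
= 0.0000

0.0000


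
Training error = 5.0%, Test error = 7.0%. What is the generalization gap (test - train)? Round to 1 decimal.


Generalization gap = test_error - train_error
= 7.0 - 5.0
= 2.0%
A moderate gap.

2.0


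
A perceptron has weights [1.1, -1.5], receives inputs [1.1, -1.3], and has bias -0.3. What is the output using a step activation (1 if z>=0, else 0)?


z = w . x + b
= 1.1*1.1 + -1.5*-1.3 + -0.3
= 1.21 + 1.95 + -0.3
= 3.16 + -0.3
= 2.86
Since z = 2.86 >= 0, output = 1

1


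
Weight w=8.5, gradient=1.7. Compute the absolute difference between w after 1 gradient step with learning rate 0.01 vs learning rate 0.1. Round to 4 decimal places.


With lr=0.01: w_new = 8.5 - 0.01 * 1.7 = 8.483
With lr=0.1: w_new = 8.5 - 0.1 * 1.7 = 8.33
Absolute difference = |8.483 - 8.33|
= 0.1530

0.1530


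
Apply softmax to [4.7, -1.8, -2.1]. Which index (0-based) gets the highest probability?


Softmax is a monotonic transformation, so it preserves the argmax.
We need to find the index of the maximum logit.
Index 0: 4.7
Index 1: -1.8
Index 2: -2.1
Maximum logit = 4.7 at index 0

0


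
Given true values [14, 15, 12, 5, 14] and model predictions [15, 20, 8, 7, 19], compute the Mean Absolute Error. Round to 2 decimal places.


Absolute errors: [1, 5, 4, 2, 5]
Sum of absolute errors = 17
MAE = 17 / 5 = 3.40

3.40


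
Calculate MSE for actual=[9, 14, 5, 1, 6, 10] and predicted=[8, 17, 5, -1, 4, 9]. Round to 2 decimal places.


Differences: [1, -3, 0, 2, 2, 1]
Squared errors: [1, 9, 0, 4, 4, 1]
Sum of squared errors = 19
MSE = 19 / 6 = 3.17

3.17


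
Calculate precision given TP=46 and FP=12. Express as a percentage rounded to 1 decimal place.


Precision = TP / (TP + FP) * 100
= 46 / (46 + 12)
= 46 / 58
= 0.7931
= 79.3%

79.3


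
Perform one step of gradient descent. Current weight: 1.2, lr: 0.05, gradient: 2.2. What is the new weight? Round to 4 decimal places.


w_new = w_old - lr * gradient
= 1.2 - 0.05 * 2.2
= 1.2 - (0.11)
= 1.0900

1.0900


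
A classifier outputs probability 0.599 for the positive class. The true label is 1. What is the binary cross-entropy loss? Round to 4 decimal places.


For y=1: Loss = -log(p)
= -log(0.599)
= -(-0.5125)
= 0.5125

0.5125


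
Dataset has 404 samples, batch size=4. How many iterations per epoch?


Iterations per epoch = dataset_size / batch_size
= 404 / 4
= 101

101


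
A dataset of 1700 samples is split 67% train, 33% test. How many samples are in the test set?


Train samples = 1700 * 67% = 1139
Test samples = 1700 - 1139
= 561

561


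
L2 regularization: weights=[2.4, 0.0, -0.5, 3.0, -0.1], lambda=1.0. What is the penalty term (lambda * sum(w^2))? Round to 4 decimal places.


Squaring each weight:
2.4^2 = 5.76
0.0^2 = 0.0
(-0.5)^2 = 0.25
3.0^2 = 9.0
(-0.1)^2 = 0.01
Sum of squares = 15.02
Penalty = 1.0 * 15.02 = 15.0200

15.0200


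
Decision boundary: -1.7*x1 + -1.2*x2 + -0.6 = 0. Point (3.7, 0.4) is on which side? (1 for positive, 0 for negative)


Compute -1.7 * 3.7 + -1.2 * 0.4 + -0.6
= -6.29 + -0.48 + -0.6
= -7.37
Since -7.37 < 0, the point is on the negative side.

0


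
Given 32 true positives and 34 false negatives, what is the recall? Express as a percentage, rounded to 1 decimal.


Recall = TP / (TP + FN) * 100
= 32 / (32 + 34)
= 32 / 66
= 0.4848
= 48.5%

48.5


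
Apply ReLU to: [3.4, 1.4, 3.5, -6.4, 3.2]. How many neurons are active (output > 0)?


ReLU(x) = max(0, x) for each element:
ReLU(3.4) = 3.4
ReLU(1.4) = 1.4
ReLU(3.5) = 3.5
ReLU(-6.4) = 0
ReLU(3.2) = 3.2
Active neurons (>0): 4

4


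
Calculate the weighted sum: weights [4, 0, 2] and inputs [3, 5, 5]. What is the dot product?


Element-wise products:
4 * 3 = 12
0 * 5 = 0
2 * 5 = 10
Sum = 12 + 0 + 10
= 22

22


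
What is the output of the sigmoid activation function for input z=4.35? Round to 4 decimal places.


sigmoid(z) = 1 / (1 + exp(-z))
exp(-(4.35)) = exp(-4.35) = 0.0129
1 + 0.0129 = 1.0129
1 / 1.0129 = 0.9873

0.9873


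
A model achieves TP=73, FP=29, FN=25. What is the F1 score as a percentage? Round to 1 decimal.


Precision = TP / (TP + FP) = 73 / 102 = 0.7157
Recall = TP / (TP + FN) = 73 / 98 = 0.7449
F1 = 2 * P * R / (P + R)
= 2 * 0.7157 * 0.7449 / (0.7157 + 0.7449)
= 1.0662 / 1.4606
= 0.73
As percentage: 73.0%

73.0


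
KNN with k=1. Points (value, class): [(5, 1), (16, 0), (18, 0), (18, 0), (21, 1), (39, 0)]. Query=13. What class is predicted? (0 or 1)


Distances from query 13:
Point 16 (class 0): distance = 3
K=1 nearest neighbors: classes = [0]
Votes for class 1: 0 / 1
Majority vote => class 0

0


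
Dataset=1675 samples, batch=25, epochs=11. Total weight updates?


Iterations per epoch = 1675 / 25 = 67
Total updates = iterations_per_epoch * epochs
= 67 * 11
= 737

737


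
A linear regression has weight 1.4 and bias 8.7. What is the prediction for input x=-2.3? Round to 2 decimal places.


y = 1.4 * -2.3 + (8.7)
= -3.22 + (8.7)
= 5.48

5.48


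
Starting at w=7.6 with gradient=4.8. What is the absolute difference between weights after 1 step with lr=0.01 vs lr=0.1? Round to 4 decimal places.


With lr=0.01: w_new = 7.6 - 0.01 * 4.8 = 7.552
With lr=0.1: w_new = 7.6 - 0.1 * 4.8 = 7.12
Absolute difference = |7.552 - 7.12|
= 0.4320

0.4320


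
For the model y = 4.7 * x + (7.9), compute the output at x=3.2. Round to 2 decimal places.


y = 4.7 * 3.2 + (7.9)
= 15.04 + (7.9)
= 22.94

22.94


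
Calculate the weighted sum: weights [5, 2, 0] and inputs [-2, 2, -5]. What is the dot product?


Element-wise products:
5 * -2 = -10
2 * 2 = 4
0 * -5 = 0
Sum = -10 + 4 + 0
= -6

-6


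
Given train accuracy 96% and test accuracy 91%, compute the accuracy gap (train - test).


Gap = train_accuracy - test_accuracy
= 96 - 91
= 5%
This moderate gap may indicate mild overfitting.

5


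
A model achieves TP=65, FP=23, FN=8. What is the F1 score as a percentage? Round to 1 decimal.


Precision = TP / (TP + FP) = 65 / 88 = 0.7386
Recall = TP / (TP + FN) = 65 / 73 = 0.8904
F1 = 2 * P * R / (P + R)
= 2 * 0.7386 * 0.8904 / (0.7386 + 0.8904)
= 1.3154 / 1.629
= 0.8075
As percentage: 80.7%

80.7


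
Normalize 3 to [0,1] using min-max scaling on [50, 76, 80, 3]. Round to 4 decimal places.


Min = 3, Max = 80
Range = 80 - 3 = 77
Scaled = (x - min) / (max - min)
= (3 - 3) / 77
= 0 / 77
= 0.0000

0.0000


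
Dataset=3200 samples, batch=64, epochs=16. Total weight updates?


Iterations per epoch = 3200 / 64 = 50
Total updates = iterations_per_epoch * epochs
= 50 * 16
= 800

800


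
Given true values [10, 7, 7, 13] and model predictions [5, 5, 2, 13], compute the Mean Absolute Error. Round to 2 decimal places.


Absolute errors: [5, 2, 5, 0]
Sum of absolute errors = 12
MAE = 12 / 4 = 3.00

3.00


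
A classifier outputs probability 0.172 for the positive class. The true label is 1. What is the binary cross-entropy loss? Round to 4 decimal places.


For y=1: Loss = -log(p)
= -log(0.172)
= -(-1.7603)
= 1.7603

1.7603


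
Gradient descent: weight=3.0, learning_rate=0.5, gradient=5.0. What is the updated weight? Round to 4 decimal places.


w_new = w_old - lr * gradient
= 3.0 - 0.5 * 5.0
= 3.0 - (2.5)
= 0.5000

0.5000


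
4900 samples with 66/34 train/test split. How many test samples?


Train samples = 4900 * 66% = 3234
Test samples = 4900 - 3234
= 1666

1666


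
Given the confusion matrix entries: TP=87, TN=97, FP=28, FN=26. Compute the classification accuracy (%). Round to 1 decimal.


Accuracy = (TP + TN) / (TP + TN + FP + FN) * 100
= (87 + 97) / (87 + 97 + 28 + 26)
= 184 / 238
= 0.7731
= 77.3%

77.3


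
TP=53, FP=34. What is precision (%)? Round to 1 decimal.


Precision = TP / (TP + FP) * 100
= 53 / (53 + 34)
= 53 / 87
= 0.6092
= 60.9%

60.9


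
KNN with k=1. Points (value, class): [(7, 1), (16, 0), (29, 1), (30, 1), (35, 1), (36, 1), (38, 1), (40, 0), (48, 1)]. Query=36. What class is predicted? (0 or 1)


Distances from query 36:
Point 36 (class 1): distance = 0
K=1 nearest neighbors: classes = [1]
Votes for class 1: 1 / 1
Majority vote => class 1

1


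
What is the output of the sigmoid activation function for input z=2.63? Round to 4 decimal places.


sigmoid(z) = 1 / (1 + exp(-z))
exp(-(2.63)) = exp(-2.63) = 0.0721
1 + 0.0721 = 1.0721
1 / 1.0721 = 0.9328

0.9328


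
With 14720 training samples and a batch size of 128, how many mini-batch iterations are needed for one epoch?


Iterations per epoch = dataset_size / batch_size
= 14720 / 128
= 115

115


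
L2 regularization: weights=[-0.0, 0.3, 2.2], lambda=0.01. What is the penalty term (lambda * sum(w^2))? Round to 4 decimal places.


Squaring each weight:
(-0.0)^2 = 0.0
0.3^2 = 0.09
2.2^2 = 4.84
Sum of squares = 4.93
Penalty = 0.01 * 4.93 = 0.0493

0.0493


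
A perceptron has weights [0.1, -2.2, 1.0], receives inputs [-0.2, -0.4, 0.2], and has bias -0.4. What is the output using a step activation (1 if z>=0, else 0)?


z = w . x + b
= 0.1*-0.2 + -2.2*-0.4 + 1.0*0.2 + -0.4
= -0.02 + 0.88 + 0.2 + -0.4
= 1.06 + -0.4
= 0.66
Since z = 0.66 >= 0, output = 1

1


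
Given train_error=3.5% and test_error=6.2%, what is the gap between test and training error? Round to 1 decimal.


Generalization gap = test_error - train_error
= 6.2 - 3.5
= 2.7%
A moderate gap.

2.7


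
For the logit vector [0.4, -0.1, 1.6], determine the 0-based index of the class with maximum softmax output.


Softmax is a monotonic transformation, so it preserves the argmax.
We need to find the index of the maximum logit.
Index 0: 0.4
Index 1: -0.1
Index 2: 1.6
Maximum logit = 1.6 at index 2

2


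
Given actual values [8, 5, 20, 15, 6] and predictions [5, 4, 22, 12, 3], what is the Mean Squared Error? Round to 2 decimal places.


Differences: [3, 1, -2, 3, 3]
Squared errors: [9, 1, 4, 9, 9]
Sum of squared errors = 32
MSE = 32 / 5 = 6.40

6.40


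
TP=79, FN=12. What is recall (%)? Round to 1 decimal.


Recall = TP / (TP + FN) * 100
= 79 / (79 + 12)
= 79 / 91
= 0.8681
= 86.8%

86.8


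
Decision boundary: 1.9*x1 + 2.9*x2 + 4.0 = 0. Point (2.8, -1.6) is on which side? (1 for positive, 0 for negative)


Compute 1.9 * 2.8 + 2.9 * -1.6 + 4.0
= 5.32 + -4.64 + 4.0
= 4.68
Since 4.68 >= 0, the point is on the positive side.

1


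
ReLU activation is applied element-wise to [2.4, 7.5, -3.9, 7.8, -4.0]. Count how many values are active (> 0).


ReLU(x) = max(0, x) for each element:
ReLU(2.4) = 2.4
ReLU(7.5) = 7.5
ReLU(-3.9) = 0
ReLU(7.8) = 7.8
ReLU(-4.0) = 0
Active neurons (>0): 3

3


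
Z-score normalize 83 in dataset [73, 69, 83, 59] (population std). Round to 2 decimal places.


Mean = (73 + 69 + 83 + 59) / 4 = 71.0
Variance = sum((x_i - mean)^2) / n = 74.0
Std = sqrt(74.0) = 8.6023
Z = (x - mean) / std
= (83 - 71.0) / 8.6023
= 12.0 / 8.6023
= 1.39

1.39


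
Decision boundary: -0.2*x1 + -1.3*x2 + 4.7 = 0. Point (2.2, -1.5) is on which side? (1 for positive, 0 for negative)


Compute -0.2 * 2.2 + -1.3 * -1.5 + 4.7
= -0.44 + 1.95 + 4.7
= 6.21
Since 6.21 >= 0, the point is on the positive side.

1


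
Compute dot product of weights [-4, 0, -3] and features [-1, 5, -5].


Element-wise products:
-4 * -1 = 4
0 * 5 = 0
-3 * -5 = 15
Sum = 4 + 0 + 15
= 19

19


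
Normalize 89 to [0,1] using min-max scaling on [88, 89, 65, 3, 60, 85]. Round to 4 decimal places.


Min = 3, Max = 89
Range = 89 - 3 = 86
Scaled = (x - min) / (max - min)
= (89 - 3) / 86
= 86 / 86
= 1.0000

1.0000


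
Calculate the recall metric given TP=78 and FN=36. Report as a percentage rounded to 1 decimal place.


Recall = TP / (TP + FN) * 100
= 78 / (78 + 36)
= 78 / 114
= 0.6842
= 68.4%

68.4


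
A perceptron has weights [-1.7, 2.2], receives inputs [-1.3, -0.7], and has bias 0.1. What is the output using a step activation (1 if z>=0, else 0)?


z = w . x + b
= -1.7*-1.3 + 2.2*-0.7 + 0.1
= 2.21 + -1.54 + 0.1
= 0.67 + 0.1
= 0.77
Since z = 0.77 >= 0, output = 1

1


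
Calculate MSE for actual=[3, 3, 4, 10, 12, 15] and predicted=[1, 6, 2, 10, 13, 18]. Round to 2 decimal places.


Differences: [2, -3, 2, 0, -1, -3]
Squared errors: [4, 9, 4, 0, 1, 9]
Sum of squared errors = 27
MSE = 27 / 6 = 4.50

4.50


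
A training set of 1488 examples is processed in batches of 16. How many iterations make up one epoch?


Iterations per epoch = dataset_size / batch_size
= 1488 / 16
= 93

93


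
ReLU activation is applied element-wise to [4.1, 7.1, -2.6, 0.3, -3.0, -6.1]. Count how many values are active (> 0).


ReLU(x) = max(0, x) for each element:
ReLU(4.1) = 4.1
ReLU(7.1) = 7.1
ReLU(-2.6) = 0
ReLU(0.3) = 0.3
ReLU(-3.0) = 0
ReLU(-6.1) = 0
Active neurons (>0): 3

3


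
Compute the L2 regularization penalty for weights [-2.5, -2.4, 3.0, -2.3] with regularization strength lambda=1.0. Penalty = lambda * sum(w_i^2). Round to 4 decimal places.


Squaring each weight:
(-2.5)^2 = 6.25
(-2.4)^2 = 5.76
3.0^2 = 9.0
(-2.3)^2 = 5.29
Sum of squares = 26.3
Penalty = 1.0 * 26.3 = 26.3000

26.3000


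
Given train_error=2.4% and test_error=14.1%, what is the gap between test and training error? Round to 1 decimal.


Generalization gap = test_error - train_error
= 14.1 - 2.4
= 11.7%
A large gap suggests overfitting.

11.7


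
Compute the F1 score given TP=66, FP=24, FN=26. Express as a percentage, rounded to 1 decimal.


Precision = TP / (TP + FP) = 66 / 90 = 0.7333
Recall = TP / (TP + FN) = 66 / 92 = 0.7174
F1 = 2 * P * R / (P + R)
= 2 * 0.7333 * 0.7174 / (0.7333 + 0.7174)
= 1.0522 / 1.4507
= 0.7253
As percentage: 72.5%

72.5


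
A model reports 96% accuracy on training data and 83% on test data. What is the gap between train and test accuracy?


Gap = train_accuracy - test_accuracy
= 96 - 83
= 13%
This gap suggests the model is overfitting.

13


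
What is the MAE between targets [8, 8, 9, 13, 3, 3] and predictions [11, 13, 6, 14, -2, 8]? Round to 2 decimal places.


Absolute errors: [3, 5, 3, 1, 5, 5]
Sum of absolute errors = 22
MAE = 22 / 6 = 3.67

3.67


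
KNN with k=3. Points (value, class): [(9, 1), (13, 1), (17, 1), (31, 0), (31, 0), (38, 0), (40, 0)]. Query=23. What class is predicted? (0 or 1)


Distances from query 23:
Point 17 (class 1): distance = 6
Point 31 (class 0): distance = 8
Point 31 (class 0): distance = 8
K=3 nearest neighbors: classes = [1, 0, 0]
Votes for class 1: 1 / 3
Majority vote => class 0

0


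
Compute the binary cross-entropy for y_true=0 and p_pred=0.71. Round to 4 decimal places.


For y=0: Loss = -log(1-p)
= -log(1 - 0.71)
= -log(0.29)
= -(-1.2379)
= 1.2379

1.2379


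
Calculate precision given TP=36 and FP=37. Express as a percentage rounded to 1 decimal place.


Precision = TP / (TP + FP) * 100
= 36 / (36 + 37)
= 36 / 73
= 0.4932
= 49.3%

49.3


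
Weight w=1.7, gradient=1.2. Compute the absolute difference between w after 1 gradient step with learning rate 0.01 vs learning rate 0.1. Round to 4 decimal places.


With lr=0.01: w_new = 1.7 - 0.01 * 1.2 = 1.688
With lr=0.1: w_new = 1.7 - 0.1 * 1.2 = 1.58
Absolute difference = |1.688 - 1.58|
= 0.1080

0.1080


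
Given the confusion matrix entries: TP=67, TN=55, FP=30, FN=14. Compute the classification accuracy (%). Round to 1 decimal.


Accuracy = (TP + TN) / (TP + TN + FP + FN) * 100
= (67 + 55) / (67 + 55 + 30 + 14)
= 122 / 166
= 0.7349
= 73.5%

73.5


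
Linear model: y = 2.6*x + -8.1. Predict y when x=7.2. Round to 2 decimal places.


y = 2.6 * 7.2 + (-8.1)
= 18.72 + (-8.1)
= 10.62

10.62


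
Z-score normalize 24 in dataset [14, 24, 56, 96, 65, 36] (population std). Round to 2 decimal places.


Mean = (14 + 24 + 56 + 96 + 65 + 36) / 6 = 48.5
Variance = sum((x_i - mean)^2) / n = 755.25
Std = sqrt(755.25) = 27.4818
Z = (x - mean) / std
= (24 - 48.5) / 27.4818
= -24.5 / 27.4818
= -0.89

-0.89


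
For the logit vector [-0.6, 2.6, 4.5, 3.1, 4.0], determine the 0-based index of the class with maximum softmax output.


Softmax is a monotonic transformation, so it preserves the argmax.
We need to find the index of the maximum logit.
Index 0: -0.6
Index 1: 2.6
Index 2: 4.5
Index 3: 3.1
Index 4: 4.0
Maximum logit = 4.5 at index 2

2


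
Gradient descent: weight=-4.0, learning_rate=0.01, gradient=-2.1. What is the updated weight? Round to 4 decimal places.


w_new = w_old - lr * gradient
= -4.0 - 0.01 * -2.1
= -4.0 - (-0.021)
= -3.9790

-3.9790


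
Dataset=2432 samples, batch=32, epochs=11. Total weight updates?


Iterations per epoch = 2432 / 32 = 76
Total updates = iterations_per_epoch * epochs
= 76 * 11
= 836

836


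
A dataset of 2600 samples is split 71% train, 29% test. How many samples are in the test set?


Train samples = 2600 * 71% = 1846
Test samples = 2600 - 1846
= 754

754


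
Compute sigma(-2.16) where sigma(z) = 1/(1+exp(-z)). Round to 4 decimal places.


sigmoid(z) = 1 / (1 + exp(-z))
exp(-(-2.16)) = exp(2.16) = 8.6711
1 + 8.6711 = 9.6711
1 / 9.6711 = 0.1034

0.1034


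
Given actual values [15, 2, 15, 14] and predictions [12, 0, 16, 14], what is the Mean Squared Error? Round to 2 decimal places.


Differences: [3, 2, -1, 0]
Squared errors: [9, 4, 1, 0]
Sum of squared errors = 14
MSE = 14 / 4 = 3.50

3.50


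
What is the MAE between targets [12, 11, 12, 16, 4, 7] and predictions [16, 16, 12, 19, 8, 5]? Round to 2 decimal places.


Absolute errors: [4, 5, 0, 3, 4, 2]
Sum of absolute errors = 18
MAE = 18 / 6 = 3.00

3.00


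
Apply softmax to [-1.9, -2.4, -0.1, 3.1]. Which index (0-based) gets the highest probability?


Softmax is a monotonic transformation, so it preserves the argmax.
We need to find the index of the maximum logit.
Index 0: -1.9
Index 1: -2.4
Index 2: -0.1
Index 3: 3.1
Maximum logit = 3.1 at index 3

3


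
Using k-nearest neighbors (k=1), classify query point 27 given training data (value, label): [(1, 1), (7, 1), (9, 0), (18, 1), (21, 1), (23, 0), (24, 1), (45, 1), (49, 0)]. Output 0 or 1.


Distances from query 27:
Point 24 (class 1): distance = 3
K=1 nearest neighbors: classes = [1]
Votes for class 1: 1 / 1
Majority vote => class 1

1


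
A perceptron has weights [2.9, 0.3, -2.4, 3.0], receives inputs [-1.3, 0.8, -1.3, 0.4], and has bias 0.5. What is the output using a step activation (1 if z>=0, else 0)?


z = w . x + b
= 2.9*-1.3 + 0.3*0.8 + -2.4*-1.3 + 3.0*0.4 + 0.5
= -3.77 + 0.24 + 3.12 + 1.2 + 0.5
= 0.79 + 0.5
= 1.29
Since z = 1.29 >= 0, output = 1

1


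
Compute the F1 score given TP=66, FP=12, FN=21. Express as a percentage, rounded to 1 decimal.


Precision = TP / (TP + FP) = 66 / 78 = 0.8462
Recall = TP / (TP + FN) = 66 / 87 = 0.7586
F1 = 2 * P * R / (P + R)
= 2 * 0.8462 * 0.7586 / (0.8462 + 0.7586)
= 1.2838 / 1.6048
= 0.8
As percentage: 80.0%

80.0


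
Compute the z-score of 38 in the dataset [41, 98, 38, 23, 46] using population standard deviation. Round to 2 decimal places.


Mean = (41 + 98 + 38 + 23 + 46) / 5 = 49.2
Variance = sum((x_i - mean)^2) / n = 654.16
Std = sqrt(654.16) = 25.5766
Z = (x - mean) / std
= (38 - 49.2) / 25.5766
= -11.2 / 25.5766
= -0.44

-0.44


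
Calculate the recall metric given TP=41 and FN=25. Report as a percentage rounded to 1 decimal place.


Recall = TP / (TP + FN) * 100
= 41 / (41 + 25)
= 41 / 66
= 0.6212
= 62.1%

62.1


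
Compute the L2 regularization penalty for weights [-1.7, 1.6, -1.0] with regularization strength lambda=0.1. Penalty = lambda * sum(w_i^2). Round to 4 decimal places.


Squaring each weight:
(-1.7)^2 = 2.89
1.6^2 = 2.56
(-1.0)^2 = 1.0
Sum of squares = 6.45
Penalty = 0.1 * 6.45 = 0.6450

0.6450


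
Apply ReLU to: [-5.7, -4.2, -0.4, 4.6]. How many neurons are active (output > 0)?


ReLU(x) = max(0, x) for each element:
ReLU(-5.7) = 0
ReLU(-4.2) = 0
ReLU(-0.4) = 0
ReLU(4.6) = 4.6
Active neurons (>0): 1

1


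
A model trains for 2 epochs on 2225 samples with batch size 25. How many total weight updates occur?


Iterations per epoch = 2225 / 25 = 89
Total updates = iterations_per_epoch * epochs
= 89 * 2
= 178

178


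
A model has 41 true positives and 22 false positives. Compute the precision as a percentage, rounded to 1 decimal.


Precision = TP / (TP + FP) * 100
= 41 / (41 + 22)
= 41 / 63
= 0.6508
= 65.1%

65.1


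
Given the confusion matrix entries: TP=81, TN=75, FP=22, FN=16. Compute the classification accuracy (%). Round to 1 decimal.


Accuracy = (TP + TN) / (TP + TN + FP + FN) * 100
= (81 + 75) / (81 + 75 + 22 + 16)
= 156 / 194
= 0.8041
= 80.4%

80.4


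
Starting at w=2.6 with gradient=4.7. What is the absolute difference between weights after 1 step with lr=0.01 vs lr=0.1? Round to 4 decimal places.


With lr=0.01: w_new = 2.6 - 0.01 * 4.7 = 2.553
With lr=0.1: w_new = 2.6 - 0.1 * 4.7 = 2.13
Absolute difference = |2.553 - 2.13|
= 0.4230

0.4230


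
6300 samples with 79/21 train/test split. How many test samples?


Train samples = 6300 * 79% = 4977
Test samples = 6300 - 4977
= 1323

1323


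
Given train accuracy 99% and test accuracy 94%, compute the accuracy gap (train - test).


Gap = train_accuracy - test_accuracy
= 99 - 94
= 5%
This moderate gap may indicate mild overfitting.

5


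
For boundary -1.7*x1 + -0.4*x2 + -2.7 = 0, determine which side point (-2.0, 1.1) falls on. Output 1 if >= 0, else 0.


Compute -1.7 * -2.0 + -0.4 * 1.1 + -2.7
= 3.4 + -0.44 + -2.7
= 0.26
Since 0.26 >= 0, the point is on the positive side.

1


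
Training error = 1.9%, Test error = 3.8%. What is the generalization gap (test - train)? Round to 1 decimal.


Generalization gap = test_error - train_error
= 3.8 - 1.9
= 1.9%
A small gap suggests good generalization.

1.9


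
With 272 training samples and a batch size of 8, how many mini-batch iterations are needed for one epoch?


Iterations per epoch = dataset_size / batch_size
= 272 / 8
= 34

34


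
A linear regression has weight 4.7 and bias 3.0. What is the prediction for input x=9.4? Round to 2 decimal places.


y = 4.7 * 9.4 + (3.0)
= 44.18 + (3.0)
= 47.18

47.18


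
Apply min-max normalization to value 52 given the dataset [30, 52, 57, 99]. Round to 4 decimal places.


Min = 30, Max = 99
Range = 99 - 30 = 69
Scaled = (x - min) / (max - min)
= (52 - 30) / 69
= 22 / 69
= 0.3188

0.3188


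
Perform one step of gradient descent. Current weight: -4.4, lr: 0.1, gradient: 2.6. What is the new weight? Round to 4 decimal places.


w_new = w_old - lr * gradient
= -4.4 - 0.1 * 2.6
= -4.4 - (0.26)
= -4.6600

-4.6600


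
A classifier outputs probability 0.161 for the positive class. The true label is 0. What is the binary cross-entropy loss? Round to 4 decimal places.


For y=0: Loss = -log(1-p)
= -log(1 - 0.161)
= -log(0.839)
= -(-0.1755)
= 0.1755

0.1755


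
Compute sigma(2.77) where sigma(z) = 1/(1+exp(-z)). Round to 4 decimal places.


sigmoid(z) = 1 / (1 + exp(-z))
exp(-(2.77)) = exp(-2.77) = 0.0627
1 + 0.0627 = 1.0627
1 / 1.0627 = 0.9410

0.9410


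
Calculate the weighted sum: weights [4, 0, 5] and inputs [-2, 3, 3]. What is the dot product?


Element-wise products:
4 * -2 = -8
0 * 3 = 0
5 * 3 = 15
Sum = -8 + 0 + 15
= 7

7


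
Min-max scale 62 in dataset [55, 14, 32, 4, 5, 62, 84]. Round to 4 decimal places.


Min = 4, Max = 84
Range = 84 - 4 = 80
Scaled = (x - min) / (max - min)
= (62 - 4) / 80
= 58 / 80
= 0.7250

0.7250


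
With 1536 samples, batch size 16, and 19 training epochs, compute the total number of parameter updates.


Iterations per epoch = 1536 / 16 = 96
Total updates = iterations_per_epoch * epochs
= 96 * 19
= 1824

1824


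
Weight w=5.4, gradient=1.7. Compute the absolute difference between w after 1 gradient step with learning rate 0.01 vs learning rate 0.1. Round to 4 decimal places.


With lr=0.01: w_new = 5.4 - 0.01 * 1.7 = 5.383
With lr=0.1: w_new = 5.4 - 0.1 * 1.7 = 5.23
Absolute difference = |5.383 - 5.23|
= 0.1530

0.1530


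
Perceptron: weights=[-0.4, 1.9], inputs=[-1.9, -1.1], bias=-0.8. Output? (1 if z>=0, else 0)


z = w . x + b
= -0.4*-1.9 + 1.9*-1.1 + -0.8
= 0.76 + -2.09 + -0.8
= -1.33 + -0.8
= -2.13
Since z = -2.13 < 0, output = 0

0


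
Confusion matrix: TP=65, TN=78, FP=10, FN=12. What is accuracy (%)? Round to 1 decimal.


Accuracy = (TP + TN) / (TP + TN + FP + FN) * 100
= (65 + 78) / (65 + 78 + 10 + 12)
= 143 / 165
= 0.8667
= 86.7%

86.7


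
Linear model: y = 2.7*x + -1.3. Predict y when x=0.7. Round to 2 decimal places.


y = 2.7 * 0.7 + (-1.3)
= 1.89 + (-1.3)
= 0.59

0.59


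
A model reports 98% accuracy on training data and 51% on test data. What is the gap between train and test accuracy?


Gap = train_accuracy - test_accuracy
= 98 - 51
= 47%
This large gap strongly indicates overfitting.

47


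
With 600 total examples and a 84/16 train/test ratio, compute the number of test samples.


Train samples = 600 * 84% = 504
Test samples = 600 - 504
= 96

96
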